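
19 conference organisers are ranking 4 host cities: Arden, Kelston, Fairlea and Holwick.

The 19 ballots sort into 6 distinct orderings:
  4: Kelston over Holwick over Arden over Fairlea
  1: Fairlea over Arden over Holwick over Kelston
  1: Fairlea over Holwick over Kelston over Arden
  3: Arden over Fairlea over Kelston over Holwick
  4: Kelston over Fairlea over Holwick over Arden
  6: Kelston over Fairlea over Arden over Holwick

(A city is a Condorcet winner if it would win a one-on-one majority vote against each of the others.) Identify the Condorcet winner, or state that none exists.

Head-to-head results (19 organisers):
Arden vs Kelston: Kelston wins 15–4.
Arden vs Fairlea: Fairlea wins 12–7.
Arden–Holwick: Arden 10–9.
Kelston vs Fairlea: Kelston wins 14–5.
Kelston vs Holwick: Kelston, 17–2.
Fairlea–Holwick: Fairlea 15–4.
Kelston wins every pairwise contest, so Kelston is the Condorcet winner.

Kelston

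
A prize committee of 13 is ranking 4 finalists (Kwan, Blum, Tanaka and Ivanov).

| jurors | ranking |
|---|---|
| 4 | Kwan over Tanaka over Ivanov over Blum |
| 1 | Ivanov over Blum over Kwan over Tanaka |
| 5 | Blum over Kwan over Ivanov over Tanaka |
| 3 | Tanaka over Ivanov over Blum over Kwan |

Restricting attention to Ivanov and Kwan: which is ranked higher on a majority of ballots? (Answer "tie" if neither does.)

Kwan

Ballots ranking Ivanov above Kwan: 1 + 3 = 4.
Ballots ranking Kwan above Ivanov: 13 − 4 = 9.
Kwan wins the head-to-head 9–4.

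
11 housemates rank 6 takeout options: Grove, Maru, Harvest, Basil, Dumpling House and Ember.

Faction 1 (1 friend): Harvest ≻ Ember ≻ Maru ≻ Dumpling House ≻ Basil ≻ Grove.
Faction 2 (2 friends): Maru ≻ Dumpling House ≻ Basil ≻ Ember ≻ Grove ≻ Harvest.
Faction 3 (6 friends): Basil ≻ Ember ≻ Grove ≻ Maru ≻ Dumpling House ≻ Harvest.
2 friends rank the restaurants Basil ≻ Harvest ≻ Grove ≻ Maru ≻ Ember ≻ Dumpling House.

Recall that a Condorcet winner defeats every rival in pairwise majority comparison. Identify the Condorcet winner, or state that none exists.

Basil

Head-to-head results (11 friends):
Grove vs Maru: Grove is ranked higher on 6+2 = 8 ballots, Maru on 3. Grove wins 8–3.
Grove vs Harvest: 8 to 3, Grove.
Grove vs Basil: 0 for Grove, 11 for Basil — Basil by 11–0.
Grove vs Dumpling House: 6+2 = 8 for Grove, 3 for Dumpling House — Grove by 8–3.
Grove vs Ember: Grove is ranked higher on 2 ballots, Ember on 9. Ember wins 9–2.
Maru vs Harvest: 2+6 = 8 for Maru, 3 for Harvest — Maru by 8–3.
Maru vs Basil: Maru is ranked higher on 1+2 = 3 ballots, Basil on 8. Basil wins 8–3.
Maru vs Dumpling House: 1+2+6+2 = 11 for Maru, 0 for Dumpling House — Maru by 11–0.
Maru vs Ember: 4 to 7, Ember.
Harvest vs Basil: Harvest preferred on 1 ballot; Basil wins 10–1.
Harvest vs Dumpling House: Harvest preferred on 1+2 = 3 ballots; Dumpling House wins 8–3.
Harvest vs Ember: Harvest is ranked higher on 1+2 = 3 ballots, Ember on 8. Ember wins 8–3.
Basil vs Dumpling House: Basil preferred on 6+2 = 8 ballots; Basil wins 8–3.
Basil vs Ember: 2+6+2 = 10 for Basil, 1 for Ember — Basil by 10–1.
Dumpling House vs Ember: Dumpling House is ranked higher on 2 ballots, Ember on 9. Ember wins 9–2.
Basil wins every pairwise contest, so Basil is the Condorcet winner.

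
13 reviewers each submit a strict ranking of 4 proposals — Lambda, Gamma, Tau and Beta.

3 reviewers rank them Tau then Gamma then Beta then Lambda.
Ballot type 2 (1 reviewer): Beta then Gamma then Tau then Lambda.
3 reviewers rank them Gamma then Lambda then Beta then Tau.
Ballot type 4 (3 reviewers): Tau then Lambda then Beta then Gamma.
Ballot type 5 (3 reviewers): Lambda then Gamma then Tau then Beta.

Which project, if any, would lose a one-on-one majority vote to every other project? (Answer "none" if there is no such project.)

Head-to-head results (13 reviewers):
Lambda vs Gamma: Gamma, 7–6.
Lambda vs Tau: Lambda is ranked higher on 3+3 = 6 ballots, Tau on 7. Tau wins 7–6.
Lambda vs Beta: 3+3+3 = 9 for Lambda, 4 for Beta — Lambda by 9–4.
Gamma vs Tau: Gamma, 7–6.
Gamma vs Beta: Gamma is ranked higher on 3+3+3 = 9 ballots, Beta on 4. Gamma wins 9–4.
Tau vs Beta: Tau, 9–4.
Beta is beaten in every head-to-head and is the Condorcet loser.

Beta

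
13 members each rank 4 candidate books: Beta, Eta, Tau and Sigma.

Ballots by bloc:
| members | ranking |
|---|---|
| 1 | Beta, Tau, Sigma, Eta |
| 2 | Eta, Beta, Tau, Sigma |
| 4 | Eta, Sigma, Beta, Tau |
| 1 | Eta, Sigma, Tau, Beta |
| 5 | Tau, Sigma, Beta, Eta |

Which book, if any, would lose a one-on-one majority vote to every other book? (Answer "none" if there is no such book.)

Pairwise majorities:
Beta vs Eta: Eta wins 7–6.
Beta vs Tau: Beta preferred on 1+2+4 = 7 ballots; Beta wins 7–6.
Beta vs Sigma: Sigma, 10–3.
Eta vs Tau: Eta preferred on 2+4+1 = 7 ballots; Eta wins 7–6.
Eta vs Sigma: Eta preferred on 2+4+1 = 7 ballots; Eta wins 7–6.
Tau vs Sigma: Tau preferred on 1+2+5 = 8 ballots; Tau wins 8–5.
Every book wins at least one matchup (Beta beats Tau; Eta beats Beta; Tau beats Sigma; Sigma beats Beta), so there is no Condorcet loser.

none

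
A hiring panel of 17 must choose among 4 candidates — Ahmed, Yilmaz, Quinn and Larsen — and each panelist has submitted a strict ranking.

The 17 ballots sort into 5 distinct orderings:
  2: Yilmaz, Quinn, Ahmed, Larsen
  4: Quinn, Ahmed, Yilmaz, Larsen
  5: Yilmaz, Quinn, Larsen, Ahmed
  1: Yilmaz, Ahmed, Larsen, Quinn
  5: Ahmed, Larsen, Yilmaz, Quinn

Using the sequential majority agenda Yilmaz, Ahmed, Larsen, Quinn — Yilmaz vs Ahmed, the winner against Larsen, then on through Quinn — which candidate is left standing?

Quinn

Round 1: Yilmaz vs Ahmed — 8–9, Ahmed advances.
Round 2: Ahmed vs Larsen — 12–5, Ahmed advances.
Round 3: Ahmed vs Quinn — 6–11, Quinn advances.
The agenda winner is Quinn.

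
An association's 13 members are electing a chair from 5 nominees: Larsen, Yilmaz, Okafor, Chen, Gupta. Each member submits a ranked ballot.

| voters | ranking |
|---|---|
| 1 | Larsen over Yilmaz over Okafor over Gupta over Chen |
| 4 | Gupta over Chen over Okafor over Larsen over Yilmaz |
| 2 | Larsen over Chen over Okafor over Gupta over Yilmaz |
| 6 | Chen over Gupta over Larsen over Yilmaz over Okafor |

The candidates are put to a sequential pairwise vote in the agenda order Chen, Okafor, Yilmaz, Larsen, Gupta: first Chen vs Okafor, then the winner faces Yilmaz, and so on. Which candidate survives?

Round 1: Chen vs Okafor — 12–1, Chen advances.
Round 2: Chen vs Yilmaz — 12–1, Chen advances.
Round 3: Chen vs Larsen — 10–3, Chen advances.
Round 4: Chen vs Gupta — 8–5, Chen advances.
The agenda winner is Chen.

Chen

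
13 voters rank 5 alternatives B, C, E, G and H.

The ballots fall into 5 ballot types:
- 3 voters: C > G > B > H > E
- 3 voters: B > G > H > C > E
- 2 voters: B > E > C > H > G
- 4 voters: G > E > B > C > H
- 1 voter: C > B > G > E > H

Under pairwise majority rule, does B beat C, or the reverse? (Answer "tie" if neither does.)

B

Ballots ranking B above C: 3 + 2 + 4 = 9.
Ballots ranking C above B: 13 − 9 = 4.
B wins the head-to-head 9–4.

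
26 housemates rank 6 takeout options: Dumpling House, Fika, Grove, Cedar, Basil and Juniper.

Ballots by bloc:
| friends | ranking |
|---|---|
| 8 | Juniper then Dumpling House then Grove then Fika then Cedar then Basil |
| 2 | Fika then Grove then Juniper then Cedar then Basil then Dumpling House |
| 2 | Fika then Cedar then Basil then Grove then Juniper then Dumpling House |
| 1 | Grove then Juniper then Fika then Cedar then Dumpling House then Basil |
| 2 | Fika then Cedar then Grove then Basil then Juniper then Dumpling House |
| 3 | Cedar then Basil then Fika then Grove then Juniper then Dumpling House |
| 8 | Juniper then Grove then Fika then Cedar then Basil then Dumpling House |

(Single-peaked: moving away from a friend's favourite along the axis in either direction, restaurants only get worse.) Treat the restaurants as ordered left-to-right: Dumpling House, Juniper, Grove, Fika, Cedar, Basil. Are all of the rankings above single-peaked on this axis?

yes

Axis positions: Dumpling House=1, Juniper=2, Grove=3, Fika=4, Cedar=5, Basil=6.
Bloc 1 (peak Juniper at position 2): ranking walks positions 2-1-3-4-5-6, expanding outward from the peak — single-peaked.
Bloc 2 (peak Fika at position 4): ranking walks positions 4-3-2-5-6-1, expanding outward from the peak — single-peaked.
Bloc 3 (peak Fika at position 4): ranking walks positions 4-5-6-3-2-1, expanding outward from the peak — single-peaked.
Bloc 4 (peak Grove at position 3): ranking walks positions 3-2-4-5-1-6, expanding outward from the peak — single-peaked.
Bloc 5 (peak Fika at position 4): ranking walks positions 4-5-3-6-2-1, expanding outward from the peak — single-peaked.
Bloc 6 (peak Cedar at position 5): ranking walks positions 5-6-4-3-2-1, expanding outward from the peak — single-peaked.
Bloc 7 (peak Juniper at position 2): ranking walks positions 2-3-4-5-6-1, expanding outward from the peak — single-peaked.
Every ranking is single-peaked on this axis.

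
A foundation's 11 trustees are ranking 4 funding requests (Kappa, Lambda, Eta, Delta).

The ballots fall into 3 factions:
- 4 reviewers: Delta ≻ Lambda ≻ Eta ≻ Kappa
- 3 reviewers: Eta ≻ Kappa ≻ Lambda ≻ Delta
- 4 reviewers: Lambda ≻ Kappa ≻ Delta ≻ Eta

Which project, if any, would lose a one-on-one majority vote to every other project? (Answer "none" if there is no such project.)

none

Head-to-head results (11 reviewers):
Kappa vs Lambda: 3 for Kappa, 8 for Lambda — Lambda by 8–3.
Kappa vs Eta: 4 to 7, Eta.
Kappa vs Delta: Kappa wins 7–4.
Lambda vs Eta: Lambda is ranked higher on 4+4 = 8 ballots, Eta on 3. Lambda wins 8–3.
Lambda vs Delta: Lambda is ranked higher on 3+4 = 7 ballots, Delta on 4. Lambda wins 7–4.
Eta vs Delta: Eta is ranked higher on 3 ballots, Delta on 8. Delta wins 8–3.
Each project has at least one pairwise win (Kappa beats Delta; Lambda beats Kappa; Eta beats Kappa; Delta beats Eta) — no Condorcet loser.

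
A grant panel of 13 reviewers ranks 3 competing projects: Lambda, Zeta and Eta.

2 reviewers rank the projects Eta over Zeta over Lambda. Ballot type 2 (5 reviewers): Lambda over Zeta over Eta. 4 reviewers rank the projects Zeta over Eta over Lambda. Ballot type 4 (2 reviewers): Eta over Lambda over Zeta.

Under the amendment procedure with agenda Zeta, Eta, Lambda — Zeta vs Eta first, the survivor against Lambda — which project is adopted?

Round 1: Zeta vs Eta — 9–4, Zeta advances.
Round 2: Zeta vs Lambda — 6–7, Lambda advances.
Lambda survives the agenda.

Lambda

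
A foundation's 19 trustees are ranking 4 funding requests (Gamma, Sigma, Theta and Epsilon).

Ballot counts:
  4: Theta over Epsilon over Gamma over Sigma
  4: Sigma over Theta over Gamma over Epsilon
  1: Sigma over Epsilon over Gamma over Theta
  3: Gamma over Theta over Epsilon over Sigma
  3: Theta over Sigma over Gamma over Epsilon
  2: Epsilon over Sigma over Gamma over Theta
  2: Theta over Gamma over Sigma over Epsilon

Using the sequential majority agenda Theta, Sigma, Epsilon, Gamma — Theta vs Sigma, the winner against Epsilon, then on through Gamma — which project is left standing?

Round 1: Theta vs Sigma — 12–7, Theta advances.
Round 2: Theta vs Epsilon — 16–3, Theta advances.
Round 3: Theta vs Gamma — 13–6, Theta advances.
Theta survives the agenda.

Theta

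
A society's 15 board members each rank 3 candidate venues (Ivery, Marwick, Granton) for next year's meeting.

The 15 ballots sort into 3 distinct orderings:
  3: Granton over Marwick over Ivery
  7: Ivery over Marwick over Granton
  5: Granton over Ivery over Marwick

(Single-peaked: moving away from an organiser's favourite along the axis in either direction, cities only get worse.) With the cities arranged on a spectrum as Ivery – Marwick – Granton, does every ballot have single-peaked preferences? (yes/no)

Axis positions: Ivery=1, Marwick=2, Granton=3.
Group 1 (peak Granton at position 3): ranking walks positions 3-2-1, expanding outward from the peak — single-peaked.
Group 2 (peak Ivery at position 1): ranking walks positions 1-2-3, expanding outward from the peak — single-peaked.
Group 3: ranking walks positions 3-1-2; Ivery is ranked above Marwick even though Marwick lies between Ivery and the peak Granton on the axis — preferences dip and rise again. Not single-peaked.
Group 3 violates single-peakedness, so the profile is not single-peaked on this axis.

no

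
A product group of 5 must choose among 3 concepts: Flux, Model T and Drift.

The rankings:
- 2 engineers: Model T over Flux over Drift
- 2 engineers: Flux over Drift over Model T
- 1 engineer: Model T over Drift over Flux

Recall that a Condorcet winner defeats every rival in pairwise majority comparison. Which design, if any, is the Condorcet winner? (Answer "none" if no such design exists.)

Model T

Head-to-head results (5 engineers):
Flux vs Model T: Flux is ranked higher on 2 ballots, Model T on 3. Model T wins 3–2.
Flux vs Drift: Flux is ranked higher on 2+2 = 4 ballots, Drift on 1. Flux wins 4–1.
Model T vs Drift: Model T is ranked higher on 2+1 = 3 ballots, Drift on 2. Model T wins 3–2.
Model T beats each of Flux, Drift — Model T is the Condorcet winner.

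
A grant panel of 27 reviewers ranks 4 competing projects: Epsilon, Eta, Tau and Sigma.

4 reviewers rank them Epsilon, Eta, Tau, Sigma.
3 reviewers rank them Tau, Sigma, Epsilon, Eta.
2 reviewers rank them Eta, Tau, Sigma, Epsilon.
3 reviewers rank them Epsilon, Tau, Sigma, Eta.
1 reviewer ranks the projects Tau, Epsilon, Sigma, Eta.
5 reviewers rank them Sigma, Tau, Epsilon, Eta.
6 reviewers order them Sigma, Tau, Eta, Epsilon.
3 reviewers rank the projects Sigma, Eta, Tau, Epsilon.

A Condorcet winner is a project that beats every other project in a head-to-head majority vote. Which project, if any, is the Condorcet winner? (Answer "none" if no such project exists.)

Sigma

Pairwise majorities:
Epsilon vs Eta: Epsilon preferred on 4+3+3+1+5 = 16 ballots; Epsilon wins 16–11.
Epsilon vs Tau: 4+3 = 7 for Epsilon, 20 for Tau — Tau by 20–7.
Epsilon vs Sigma: Epsilon preferred on 4+3+1 = 8 ballots; Sigma wins 19–8.
Eta vs Tau: 4+2+3 = 9 for Eta, 18 for Tau — Tau by 18–9.
Eta vs Sigma: 6 to 21, Sigma.
Tau vs Sigma: 13 to 14, Sigma.
Sigma wins every pairwise contest, so Sigma is the Condorcet winner.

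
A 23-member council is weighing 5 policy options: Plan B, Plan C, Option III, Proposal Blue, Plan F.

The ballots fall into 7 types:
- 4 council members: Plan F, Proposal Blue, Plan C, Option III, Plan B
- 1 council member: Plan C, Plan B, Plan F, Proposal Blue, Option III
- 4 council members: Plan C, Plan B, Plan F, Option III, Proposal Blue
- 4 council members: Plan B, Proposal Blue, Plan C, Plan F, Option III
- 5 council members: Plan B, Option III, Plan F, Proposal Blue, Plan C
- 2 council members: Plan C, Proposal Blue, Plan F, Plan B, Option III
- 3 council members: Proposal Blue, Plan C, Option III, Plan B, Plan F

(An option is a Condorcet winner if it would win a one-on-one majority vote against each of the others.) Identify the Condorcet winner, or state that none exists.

none

Pairwise majorities:
Plan B–Plan C: Plan C 14–9.
Plan B vs Option III: Plan B is ranked higher on 1+4+4+5+2 = 16 ballots, Option III on 7. Plan B wins 16–7.
Plan B vs Proposal Blue: Plan B, 14–9.
Plan B vs Plan F: Plan B wins 17–6.
Plan C vs Option III: 18 to 5, Plan C.
Plan C vs Proposal Blue: Proposal Blue, 16–7.
Plan C–Plan F: Plan C 14–9.
Option III–Proposal Blue: Proposal Blue 14–9.
Option III vs Plan F: Option III is ranked higher on 5+3 = 8 ballots, Plan F on 15. Plan F wins 15–8.
Proposal Blue vs Plan F: Proposal Blue preferred on 4+2+3 = 9 ballots; Plan F wins 14–9.
Every option loses at least once (Plan B loses to Plan C; Plan C loses to Proposal Blue; Option III loses to Plan B; Proposal Blue loses to Plan B; Plan F loses to Plan B). The majority relation contains the cycle Plan B > Proposal Blue > Plan C > Plan B, so there is no Condorcet winner.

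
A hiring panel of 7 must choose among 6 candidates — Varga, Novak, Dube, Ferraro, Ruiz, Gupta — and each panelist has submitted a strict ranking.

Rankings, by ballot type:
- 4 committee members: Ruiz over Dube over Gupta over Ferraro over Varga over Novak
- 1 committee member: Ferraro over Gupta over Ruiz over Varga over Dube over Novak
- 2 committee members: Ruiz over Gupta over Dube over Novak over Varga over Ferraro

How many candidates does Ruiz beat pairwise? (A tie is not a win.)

5

Ruiz against each rival (7 committee members):
Ruiz vs Varga: Ruiz preferred on 4+1+2 = 7 ballots; Ruiz wins 7–0.
Ruiz vs Novak: Ruiz, 7–0.
Ruiz–Dube: Ruiz 7–0.
Ruiz–Ferraro: Ruiz 6–1.
Ruiz–Gupta: Ruiz 6–1.
Ruiz beats Varga, Novak, Dube, Ferraro, Gupta — 5 pairwise wins.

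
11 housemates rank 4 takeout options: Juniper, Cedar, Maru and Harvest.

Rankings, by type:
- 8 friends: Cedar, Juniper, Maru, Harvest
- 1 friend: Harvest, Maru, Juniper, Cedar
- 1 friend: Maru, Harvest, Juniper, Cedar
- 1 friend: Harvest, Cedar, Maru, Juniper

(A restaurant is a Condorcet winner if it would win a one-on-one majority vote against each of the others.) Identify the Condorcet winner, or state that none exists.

Cedar

Head-to-head results (11 friends):
Juniper vs Cedar: Juniper is ranked higher on 1+1 = 2 ballots, Cedar on 9. Cedar wins 9–2.
Juniper vs Maru: Juniper is ranked higher on 8 ballots, Maru on 3. Juniper wins 8–3.
Juniper vs Harvest: Juniper wins 8–3.
Cedar vs Maru: Cedar preferred on 8+1 = 9 ballots; Cedar wins 9–2.
Cedar vs Harvest: 8 for Cedar, 3 for Harvest — Cedar by 8–3.
Maru vs Harvest: Maru preferred on 8+1 = 9 ballots; Maru wins 9–2.
Cedar wins every pairwise contest, so Cedar is the Condorcet winner.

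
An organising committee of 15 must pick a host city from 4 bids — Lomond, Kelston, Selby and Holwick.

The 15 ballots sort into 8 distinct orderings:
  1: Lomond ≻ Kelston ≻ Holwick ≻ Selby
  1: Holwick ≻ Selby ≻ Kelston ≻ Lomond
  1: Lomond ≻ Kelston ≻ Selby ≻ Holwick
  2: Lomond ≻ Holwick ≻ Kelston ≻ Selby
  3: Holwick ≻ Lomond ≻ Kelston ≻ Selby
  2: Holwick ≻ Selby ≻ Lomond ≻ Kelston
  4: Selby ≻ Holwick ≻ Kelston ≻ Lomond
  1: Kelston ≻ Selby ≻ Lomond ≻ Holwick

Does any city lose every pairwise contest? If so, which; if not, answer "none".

none

Head-to-head results (15 organisers):
Lomond vs Kelston: Lomond is ranked higher on 1+1+2+3+2 = 9 ballots, Kelston on 6. Lomond wins 9–6.
Lomond vs Selby: Selby wins 8–7.
Lomond vs Holwick: 1+1+2+1 = 5 for Lomond, 10 for Holwick — Holwick by 10–5.
Kelston vs Selby: Kelston wins 8–7.
Kelston vs Holwick: 1+1+1 = 3 for Kelston, 12 for Holwick — Holwick by 12–3.
Selby vs Holwick: Holwick wins 9–6.
No city is winless: Lomond beats Kelston; Kelston beats Selby; Selby beats Lomond; Holwick beats Lomond. There is no Condorcet loser.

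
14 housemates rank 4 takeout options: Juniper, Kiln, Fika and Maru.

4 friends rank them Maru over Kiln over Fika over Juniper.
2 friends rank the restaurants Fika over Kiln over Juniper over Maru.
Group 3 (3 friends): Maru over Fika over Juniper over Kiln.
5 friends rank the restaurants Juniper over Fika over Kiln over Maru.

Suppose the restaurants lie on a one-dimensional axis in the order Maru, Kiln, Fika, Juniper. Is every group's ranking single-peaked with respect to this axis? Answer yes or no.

Axis positions: Maru=1, Kiln=2, Fika=3, Juniper=4.
Group 1 (peak Maru at position 1): ranking walks positions 1-2-3-4, expanding outward from the peak — single-peaked.
Group 2 (peak Fika at position 3): ranking walks positions 3-2-4-1, expanding outward from the peak — single-peaked.
Group 3: ranking walks positions 1-3-4-2; Fika is ranked above Kiln even though Kiln lies between Fika and the peak Maru on the axis — preferences dip and rise again. Not single-peaked.
Group 4 (peak Juniper at position 4): ranking walks positions 4-3-2-1, expanding outward from the peak — single-peaked.
Group 3 violates single-peakedness, so the profile is not single-peaked on this axis.

no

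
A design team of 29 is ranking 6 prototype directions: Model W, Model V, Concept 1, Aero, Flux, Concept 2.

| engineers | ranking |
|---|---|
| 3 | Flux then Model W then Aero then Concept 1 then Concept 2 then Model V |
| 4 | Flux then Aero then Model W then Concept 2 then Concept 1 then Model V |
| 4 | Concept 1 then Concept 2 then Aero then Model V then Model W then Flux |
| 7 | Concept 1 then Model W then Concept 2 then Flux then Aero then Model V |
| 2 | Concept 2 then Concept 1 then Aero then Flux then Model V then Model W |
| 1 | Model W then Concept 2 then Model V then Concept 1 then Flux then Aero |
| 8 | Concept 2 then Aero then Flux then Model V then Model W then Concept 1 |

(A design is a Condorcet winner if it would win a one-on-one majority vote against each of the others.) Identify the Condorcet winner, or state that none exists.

Head-to-head results (29 engineers):
Model W vs Model V: 3+4+7+1 = 15 for Model W, 14 for Model V — Model W by 15–14.
Model W vs Concept 1: 3+4+1+8 = 16 for Model W, 13 for Concept 1 — Model W by 16–13.
Model W vs Aero: 3+7+1 = 11 for Model W, 18 for Aero — Aero by 18–11.
Model W vs Flux: 12 to 17, Flux.
Model W vs Concept 2: 3+4+7+1 = 15 for Model W, 14 for Concept 2 — Model W by 15–14.
Model V vs Concept 1: 1+8 = 9 for Model V, 20 for Concept 1 — Concept 1 by 20–9.
Model V vs Aero: Model V is ranked higher on 1 ballot, Aero on 28. Aero wins 28–1.
Model V vs Flux: Model V preferred on 4+1 = 5 ballots; Flux wins 24–5.
Model V vs Concept 2: Model V is ranked higher on 0 ballots, Concept 2 on 29. Concept 2 wins 29–0.
Concept 1 vs Aero: Concept 1 is ranked higher on 4+7+2+1 = 14 ballots, Aero on 15. Aero wins 15–14.
Concept 1 vs Flux: Concept 1 is ranked higher on 4+7+2+1 = 14 ballots, Flux on 15. Flux wins 15–14.
Concept 1 vs Concept 2: 3+4+7 = 14 for Concept 1, 15 for Concept 2 — Concept 2 by 15–14.
Aero vs Flux: Aero preferred on 4+2+8 = 14 ballots; Flux wins 15–14.
Aero vs Concept 2: 3+4 = 7 for Aero, 22 for Concept 2 — Concept 2 by 22–7.
Flux vs Concept 2: 3+4 = 7 for Flux, 22 for Concept 2 — Concept 2 by 22–7.
Every design loses at least once (Model W loses to Aero; Model V loses to Model W; Concept 1 loses to Model W; Aero loses to Flux; Flux loses to Concept 2; Concept 2 loses to Model W). The majority relation contains the cycle Model W → Concept 2 → Aero → Model W, so there is no Condorcet winner.

none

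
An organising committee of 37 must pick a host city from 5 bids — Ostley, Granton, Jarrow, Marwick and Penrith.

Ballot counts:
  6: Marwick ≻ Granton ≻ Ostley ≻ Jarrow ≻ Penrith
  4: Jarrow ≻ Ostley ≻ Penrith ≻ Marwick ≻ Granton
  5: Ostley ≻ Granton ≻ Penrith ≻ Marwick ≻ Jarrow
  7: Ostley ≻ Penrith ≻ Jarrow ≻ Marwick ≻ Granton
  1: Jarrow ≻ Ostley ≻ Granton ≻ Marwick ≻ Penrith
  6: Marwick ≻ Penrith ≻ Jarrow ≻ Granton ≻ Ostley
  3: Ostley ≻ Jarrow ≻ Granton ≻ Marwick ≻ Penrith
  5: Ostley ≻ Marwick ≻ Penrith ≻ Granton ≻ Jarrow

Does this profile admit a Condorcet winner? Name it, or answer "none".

Pairwise majorities:
Ostley–Granton: Ostley 25–12.
Ostley–Jarrow: Ostley 26–11.
Ostley vs Marwick: Ostley, 25–12.
Ostley vs Penrith: Ostley, 31–6.
Granton vs Jarrow: Jarrow wins 21–16.
Granton–Marwick: Marwick 28–9.
Granton–Penrith: Penrith 22–15.
Jarrow–Marwick: Marwick 22–15.
Jarrow vs Penrith: Penrith wins 23–14.
Marwick vs Penrith: Marwick, 21–16.
Ostley wins every pairwise contest, so Ostley is the Condorcet winner.

Ostley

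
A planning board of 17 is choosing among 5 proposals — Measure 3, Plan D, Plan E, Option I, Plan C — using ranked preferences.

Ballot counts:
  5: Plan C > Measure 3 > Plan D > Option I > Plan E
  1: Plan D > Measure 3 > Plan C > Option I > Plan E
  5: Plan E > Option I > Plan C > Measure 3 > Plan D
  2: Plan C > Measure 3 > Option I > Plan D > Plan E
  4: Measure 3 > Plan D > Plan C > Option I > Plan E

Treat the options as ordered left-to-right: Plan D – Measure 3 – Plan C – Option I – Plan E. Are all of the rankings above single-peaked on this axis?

yes

Axis positions: Plan D=1, Measure 3=2, Plan C=3, Option I=4, Plan E=5.
Faction 1 (peak Plan C at position 3): ranking walks positions 3-2-1-4-5, expanding outward from the peak — single-peaked.
Faction 2 (peak Plan D at position 1): ranking walks positions 1-2-3-4-5, expanding outward from the peak — single-peaked.
Faction 3 (peak Plan E at position 5): ranking walks positions 5-4-3-2-1, expanding outward from the peak — single-peaked.
Faction 4 (peak Plan C at position 3): ranking walks positions 3-2-4-1-5, expanding outward from the peak — single-peaked.
Faction 5 (peak Measure 3 at position 2): ranking walks positions 2-1-3-4-5, expanding outward from the peak — single-peaked.
Every ranking is single-peaked on this axis.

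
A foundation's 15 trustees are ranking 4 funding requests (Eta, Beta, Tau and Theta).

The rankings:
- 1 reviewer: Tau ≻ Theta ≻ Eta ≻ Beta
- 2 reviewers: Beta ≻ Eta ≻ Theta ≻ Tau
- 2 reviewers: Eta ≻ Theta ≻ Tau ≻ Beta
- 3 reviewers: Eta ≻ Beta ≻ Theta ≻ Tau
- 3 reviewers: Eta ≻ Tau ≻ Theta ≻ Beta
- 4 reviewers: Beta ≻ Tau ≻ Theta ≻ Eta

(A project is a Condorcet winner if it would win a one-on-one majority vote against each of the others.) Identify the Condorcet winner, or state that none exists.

Head-to-head results (15 reviewers):
Eta–Beta: Eta 9–6.
Eta vs Tau: Eta is ranked higher on 2+2+3+3 = 10 ballots, Tau on 5. Eta wins 10–5.
Eta vs Theta: Eta wins 10–5.
Beta vs Tau: Beta is ranked higher on 2+3+4 = 9 ballots, Tau on 6. Beta wins 9–6.
Beta vs Theta: 2+3+4 = 9 for Beta, 6 for Theta — Beta by 9–6.
Tau vs Theta: 1+3+4 = 8 for Tau, 7 for Theta — Tau by 8–7.
Eta wins every pairwise contest, so Eta is the Condorcet winner.

Eta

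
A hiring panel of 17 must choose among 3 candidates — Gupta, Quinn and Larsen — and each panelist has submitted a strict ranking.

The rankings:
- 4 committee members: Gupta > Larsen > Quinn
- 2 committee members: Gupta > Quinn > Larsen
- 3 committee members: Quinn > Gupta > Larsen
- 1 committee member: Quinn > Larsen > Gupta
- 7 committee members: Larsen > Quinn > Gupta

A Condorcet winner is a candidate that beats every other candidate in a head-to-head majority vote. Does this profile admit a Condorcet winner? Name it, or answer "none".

none

Pairwise majorities:
Gupta vs Quinn: Quinn wins 11–6.
Gupta vs Larsen: Gupta, 9–8.
Quinn–Larsen: Larsen 11–6.
Each candidate drops at least one matchup (Gupta loses to Quinn; Quinn loses to Larsen; Larsen loses to Gupta); the cycle Gupta beats Larsen beats Quinn beats Gupta rules out a Condorcet winner.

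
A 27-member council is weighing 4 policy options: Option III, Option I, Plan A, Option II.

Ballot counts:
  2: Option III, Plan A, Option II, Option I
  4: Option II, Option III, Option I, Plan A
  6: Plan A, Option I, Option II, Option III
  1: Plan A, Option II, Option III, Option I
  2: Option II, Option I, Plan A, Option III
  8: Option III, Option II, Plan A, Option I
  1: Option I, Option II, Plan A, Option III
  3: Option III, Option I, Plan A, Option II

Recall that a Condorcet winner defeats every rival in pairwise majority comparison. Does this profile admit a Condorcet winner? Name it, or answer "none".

Option II

Pairwise majorities:
Option III vs Option I: 2+4+1+8+3 = 18 for Option III, 9 for Option I — Option III by 18–9.
Option III vs Plan A: Option III is ranked higher on 2+4+8+3 = 17 ballots, Plan A on 10. Option III wins 17–10.
Option III vs Option II: Option III preferred on 2+8+3 = 13 ballots; Option II wins 14–13.
Option I vs Plan A: 4+2+1+3 = 10 for Option I, 17 for Plan A — Plan A by 17–10.
Option I vs Option II: Option I is ranked higher on 6+1+3 = 10 ballots, Option II on 17. Option II wins 17–10.
Plan A vs Option II: Plan A is ranked higher on 2+6+1+3 = 12 ballots, Option II on 15. Option II wins 15–12.
Option II wins every pairwise contest, so Option II is the Condorcet winner.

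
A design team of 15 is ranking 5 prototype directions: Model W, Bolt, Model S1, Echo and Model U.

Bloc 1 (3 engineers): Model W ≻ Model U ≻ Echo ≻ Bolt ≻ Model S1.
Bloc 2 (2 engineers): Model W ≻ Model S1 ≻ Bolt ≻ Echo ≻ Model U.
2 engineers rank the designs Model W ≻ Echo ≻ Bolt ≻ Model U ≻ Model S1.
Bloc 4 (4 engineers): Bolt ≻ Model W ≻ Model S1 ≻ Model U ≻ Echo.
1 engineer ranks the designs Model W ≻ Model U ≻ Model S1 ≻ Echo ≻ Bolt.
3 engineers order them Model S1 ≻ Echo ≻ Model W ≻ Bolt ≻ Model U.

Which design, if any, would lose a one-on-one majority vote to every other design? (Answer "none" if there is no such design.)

Head-to-head results (15 engineers):
Model W vs Bolt: 3+2+2+1+3 = 11 for Model W, 4 for Bolt — Model W by 11–4.
Model W vs Model S1: Model W, 12–3.
Model W vs Echo: 3+2+2+4+1 = 12 for Model W, 3 for Echo — Model W by 12–3.
Model W vs Model U: Model W, 15–0.
Bolt–Model S1: Bolt 9–6.
Bolt vs Echo: Echo, 9–6.
Bolt vs Model U: 11 to 4, Bolt.
Model S1 vs Echo: 2+4+1+3 = 10 for Model S1, 5 for Echo — Model S1 by 10–5.
Model S1 vs Model U: Model S1, 9–6.
Echo vs Model U: Model U wins 8–7.
Each design has at least one pairwise win (Model W beats Bolt; Bolt beats Model S1; Model S1 beats Echo; Echo beats Bolt; Model U beats Echo) — no Condorcet loser.

none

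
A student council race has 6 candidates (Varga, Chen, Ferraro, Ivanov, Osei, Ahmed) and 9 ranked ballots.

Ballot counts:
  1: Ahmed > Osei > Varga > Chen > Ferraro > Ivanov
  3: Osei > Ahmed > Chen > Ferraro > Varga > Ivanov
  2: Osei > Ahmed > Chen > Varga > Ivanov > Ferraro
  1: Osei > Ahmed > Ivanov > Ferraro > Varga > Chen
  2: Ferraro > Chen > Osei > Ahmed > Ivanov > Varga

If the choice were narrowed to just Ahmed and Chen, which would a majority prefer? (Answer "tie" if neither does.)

Ahmed

Ballots ranking Ahmed above Chen: 1 + 3 + 2 + 1 = 7.
Ballots ranking Chen above Ahmed: 9 − 7 = 2.
Ahmed wins the head-to-head 7–2.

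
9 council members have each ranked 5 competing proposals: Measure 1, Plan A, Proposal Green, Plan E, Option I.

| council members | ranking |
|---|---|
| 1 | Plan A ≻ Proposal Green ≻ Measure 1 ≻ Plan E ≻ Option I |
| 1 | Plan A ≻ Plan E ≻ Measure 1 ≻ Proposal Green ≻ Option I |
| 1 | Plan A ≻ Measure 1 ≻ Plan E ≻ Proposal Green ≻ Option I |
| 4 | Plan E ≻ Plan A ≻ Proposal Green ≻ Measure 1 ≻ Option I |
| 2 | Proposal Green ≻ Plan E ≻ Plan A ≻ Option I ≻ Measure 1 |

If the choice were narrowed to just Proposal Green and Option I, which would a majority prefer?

Proposal Green

Ballots ranking Proposal Green above Option I: 1 + 1 + 1 + 4 + 2 = 9.
Ballots ranking Option I above Proposal Green: 9 − 9 = 0.
Proposal Green wins the head-to-head 9–0.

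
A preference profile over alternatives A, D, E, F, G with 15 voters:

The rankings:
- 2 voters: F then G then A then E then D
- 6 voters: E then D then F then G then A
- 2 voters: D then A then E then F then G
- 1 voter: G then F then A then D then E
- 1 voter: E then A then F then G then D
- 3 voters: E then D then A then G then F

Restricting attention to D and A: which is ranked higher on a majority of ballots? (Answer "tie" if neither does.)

Ballots ranking D above A: 6 + 2 + 3 = 11.
Ballots ranking A above D: 15 − 11 = 4.
D wins the head-to-head 11–4.

D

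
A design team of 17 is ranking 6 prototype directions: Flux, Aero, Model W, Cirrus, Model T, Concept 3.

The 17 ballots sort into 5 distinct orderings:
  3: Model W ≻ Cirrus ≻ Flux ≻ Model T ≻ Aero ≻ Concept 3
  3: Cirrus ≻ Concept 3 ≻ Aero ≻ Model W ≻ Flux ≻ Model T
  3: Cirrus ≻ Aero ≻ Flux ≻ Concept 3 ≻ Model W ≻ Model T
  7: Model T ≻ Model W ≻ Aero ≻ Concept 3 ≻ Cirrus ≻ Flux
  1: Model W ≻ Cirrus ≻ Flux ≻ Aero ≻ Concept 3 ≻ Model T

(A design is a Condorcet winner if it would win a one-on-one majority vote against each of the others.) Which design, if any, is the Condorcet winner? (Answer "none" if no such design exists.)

Check each pair by majority over 17 ballots:
Flux vs Aero: Aero wins 13–4.
Flux vs Model W: Flux preferred on 3 ballots; Model W wins 14–3.
Flux vs Cirrus: Flux preferred on 0 ballots; Cirrus wins 17–0.
Flux–Model T: Flux 10–7.
Flux vs Concept 3: Concept 3 wins 10–7.
Aero vs Model W: Aero preferred on 3+3 = 6 ballots; Model W wins 11–6.
Aero vs Cirrus: Cirrus wins 10–7.
Aero vs Model T: Aero is ranked higher on 3+3+1 = 7 ballots, Model T on 10. Model T wins 10–7.
Aero vs Concept 3: Aero preferred on 3+3+7+1 = 14 ballots; Aero wins 14–3.
Model W vs Cirrus: Model W preferred on 3+7+1 = 11 ballots; Model W wins 11–6.
Model W vs Model T: Model W wins 10–7.
Model W–Concept 3: Model W 11–6.
Cirrus vs Model T: Cirrus preferred on 3+3+3+1 = 10 ballots; Cirrus wins 10–7.
Cirrus vs Concept 3: Cirrus preferred on 3+3+3+1 = 10 ballots; Cirrus wins 10–7.
Model T vs Concept 3: Model T preferred on 3+7 = 10 ballots; Model T wins 10–7.
Model W wins every pairwise contest, so Model W is the Condorcet winner.

Model W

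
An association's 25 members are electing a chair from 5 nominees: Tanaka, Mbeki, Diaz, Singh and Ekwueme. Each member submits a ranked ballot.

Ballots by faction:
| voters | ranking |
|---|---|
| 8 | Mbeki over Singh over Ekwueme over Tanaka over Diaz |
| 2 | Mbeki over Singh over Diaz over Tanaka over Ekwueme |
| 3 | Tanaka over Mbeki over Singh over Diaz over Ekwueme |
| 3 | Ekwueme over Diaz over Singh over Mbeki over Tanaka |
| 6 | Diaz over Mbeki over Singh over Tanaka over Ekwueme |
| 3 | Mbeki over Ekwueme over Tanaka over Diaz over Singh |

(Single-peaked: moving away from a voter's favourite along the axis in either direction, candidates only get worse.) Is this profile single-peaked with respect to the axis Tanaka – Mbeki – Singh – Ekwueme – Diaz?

Axis positions: Tanaka=1, Mbeki=2, Singh=3, Ekwueme=4, Diaz=5.
Faction 1 (peak Mbeki at position 2): ranking walks positions 2-3-4-1-5, expanding outward from the peak — single-peaked.
Faction 2: ranking walks positions 2-3-5-1-4; Diaz is ranked above Ekwueme even though Ekwueme lies between Diaz and the peak Mbeki on the axis — preferences dip and rise again. Not single-peaked.
Faction 3: ranking walks positions 1-2-3-5-4; Diaz is ranked above Ekwueme even though Ekwueme lies between Diaz and the peak Tanaka on the axis — preferences dip and rise again. Not single-peaked.
Faction 4 (peak Ekwueme at position 4): ranking walks positions 4-5-3-2-1, expanding outward from the peak — single-peaked.
Faction 5: ranking walks positions 5-2-3-1-4; Mbeki is ranked above Ekwueme even though Ekwueme lies between Mbeki and the peak Diaz on the axis — preferences dip and rise again. Not single-peaked.
Faction 6: ranking walks positions 2-4-1-5-3; Ekwueme is ranked above Singh even though Singh lies between Ekwueme and the peak Mbeki on the axis — preferences dip and rise again. Not single-peaked.
Faction 2 violates single-peakedness, so the profile is not single-peaked on this axis.

no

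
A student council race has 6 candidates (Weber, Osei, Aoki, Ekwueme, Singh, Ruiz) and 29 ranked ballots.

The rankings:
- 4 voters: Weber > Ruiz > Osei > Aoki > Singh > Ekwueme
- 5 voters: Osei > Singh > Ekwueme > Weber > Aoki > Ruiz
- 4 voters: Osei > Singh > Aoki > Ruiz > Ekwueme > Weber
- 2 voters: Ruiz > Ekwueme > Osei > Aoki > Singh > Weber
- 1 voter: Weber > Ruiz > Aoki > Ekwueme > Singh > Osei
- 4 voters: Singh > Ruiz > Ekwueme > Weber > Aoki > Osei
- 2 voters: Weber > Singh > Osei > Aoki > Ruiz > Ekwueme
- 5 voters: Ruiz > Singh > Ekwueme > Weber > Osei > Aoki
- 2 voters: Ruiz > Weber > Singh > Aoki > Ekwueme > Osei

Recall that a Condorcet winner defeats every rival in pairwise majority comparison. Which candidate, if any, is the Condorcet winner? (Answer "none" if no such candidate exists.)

Check each pair by majority over 29 ballots:
Weber vs Osei: Weber wins 18–11.
Weber vs Aoki: 23 for Weber, 6 for Aoki — Weber by 23–6.
Weber vs Ekwueme: 9 to 20, Ekwueme.
Weber vs Singh: Singh, 20–9.
Weber vs Ruiz: 4+5+1+2 = 12 for Weber, 17 for Ruiz — Ruiz by 17–12.
Osei vs Aoki: 22 to 7, Osei.
Osei vs Ekwueme: Osei wins 15–14.
Osei vs Singh: Osei is ranked higher on 4+5+4+2 = 15 ballots, Singh on 14. Osei wins 15–14.
Osei vs Ruiz: Osei preferred on 5+4+2 = 11 ballots; Ruiz wins 18–11.
Aoki–Ekwueme: Ekwueme 16–13.
Aoki–Singh: Singh 22–7.
Aoki vs Ruiz: Ruiz, 18–11.
Ekwueme vs Singh: 2+1 = 3 for Ekwueme, 26 for Singh — Singh by 26–3.
Ekwueme vs Ruiz: Ruiz, 24–5.
Singh vs Ruiz: 15 to 14, Singh.
Every candidate loses at least once (Weber loses to Ekwueme; Osei loses to Weber; Aoki loses to Weber; Ekwueme loses to Osei; Singh loses to Osei; Ruiz loses to Singh). The majority relation contains the cycle Weber beats Osei beats Ekwueme beats Weber, so there is no Condorcet winner.

none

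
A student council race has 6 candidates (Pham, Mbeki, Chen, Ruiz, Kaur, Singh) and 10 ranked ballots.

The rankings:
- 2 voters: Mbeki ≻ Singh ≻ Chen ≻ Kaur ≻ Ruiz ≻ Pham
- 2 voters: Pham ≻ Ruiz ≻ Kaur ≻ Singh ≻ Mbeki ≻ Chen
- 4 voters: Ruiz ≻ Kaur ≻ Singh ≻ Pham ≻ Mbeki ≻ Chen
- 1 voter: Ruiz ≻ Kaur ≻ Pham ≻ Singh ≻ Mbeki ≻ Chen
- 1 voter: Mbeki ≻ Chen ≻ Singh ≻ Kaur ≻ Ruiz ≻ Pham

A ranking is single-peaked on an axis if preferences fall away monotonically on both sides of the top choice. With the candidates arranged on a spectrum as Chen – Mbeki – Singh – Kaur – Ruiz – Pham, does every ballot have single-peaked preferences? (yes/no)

Axis positions: Chen=1, Mbeki=2, Singh=3, Kaur=4, Ruiz=5, Pham=6.
Faction 1 (peak Mbeki at position 2): ranking walks positions 2-3-1-4-5-6, expanding outward from the peak — single-peaked.
Faction 2 (peak Pham at position 6): ranking walks positions 6-5-4-3-2-1, expanding outward from the peak — single-peaked.
Faction 3 (peak Ruiz at position 5): ranking walks positions 5-4-3-6-2-1, expanding outward from the peak — single-peaked.
Faction 4 (peak Ruiz at position 5): ranking walks positions 5-4-6-3-2-1, expanding outward from the peak — single-peaked.
Faction 5 (peak Mbeki at position 2): ranking walks positions 2-1-3-4-5-6, expanding outward from the peak — single-peaked.
Every ranking is single-peaked on this axis.

yes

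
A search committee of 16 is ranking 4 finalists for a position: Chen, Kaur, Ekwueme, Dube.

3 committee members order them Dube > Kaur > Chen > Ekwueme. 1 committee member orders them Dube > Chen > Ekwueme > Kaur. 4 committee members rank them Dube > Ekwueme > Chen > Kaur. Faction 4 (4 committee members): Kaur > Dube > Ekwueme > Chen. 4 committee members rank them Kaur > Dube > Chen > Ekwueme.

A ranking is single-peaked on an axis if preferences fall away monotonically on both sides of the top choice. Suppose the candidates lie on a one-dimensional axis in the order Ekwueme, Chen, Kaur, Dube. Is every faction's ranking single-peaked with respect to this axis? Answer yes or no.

Axis positions: Ekwueme=1, Chen=2, Kaur=3, Dube=4.
Faction 1 (peak Dube at position 4): ranking walks positions 4-3-2-1, expanding outward from the peak — single-peaked.
Faction 2: ranking walks positions 4-2-1-3; Chen is ranked above Kaur even though Kaur lies between Chen and the peak Dube on the axis — preferences dip and rise again. Not single-peaked.
Faction 3: ranking walks positions 4-1-2-3; Ekwueme is ranked above Kaur even though Kaur lies between Ekwueme and the peak Dube on the axis — preferences dip and rise again. Not single-peaked.
Faction 4: ranking walks positions 3-4-1-2; Ekwueme is ranked above Chen even though Chen lies between Ekwueme and the peak Kaur on the axis — preferences dip and rise again. Not single-peaked.
Faction 5 (peak Kaur at position 3): ranking walks positions 3-4-2-1, expanding outward from the peak — single-peaked.
Faction 2 violates single-peakedness, so the profile is not single-peaked on this axis.

no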